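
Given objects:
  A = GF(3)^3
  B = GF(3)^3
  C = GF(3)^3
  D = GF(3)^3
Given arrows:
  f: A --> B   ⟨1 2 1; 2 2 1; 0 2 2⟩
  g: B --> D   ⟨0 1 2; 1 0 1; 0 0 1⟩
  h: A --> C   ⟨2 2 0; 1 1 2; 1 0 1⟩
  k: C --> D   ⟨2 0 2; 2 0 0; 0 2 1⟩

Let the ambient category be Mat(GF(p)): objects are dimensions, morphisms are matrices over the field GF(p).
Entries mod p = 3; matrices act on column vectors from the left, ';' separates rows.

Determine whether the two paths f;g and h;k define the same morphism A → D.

Along f;g (path 1):
  e0=[1,0,0] f-->[1,2,0] g-->[2,1,0]
  e1=[0,1,0] f-->[2,2,2] g-->[0,1,2]
  e2=[0,0,1] f-->[1,1,2] g-->[2,0,2]
  result₁ = ⟨2 0 2; 1 1 0; 0 2 2⟩
Along h;k (path 2):
  e0=[1,0,0] h-->[2,1,1] k-->[0,1,0]
  e1=[0,1,0] h-->[2,1,0] k-->[1,1,2]
  e2=[0,0,1] h-->[0,2,1] k-->[2,0,2]
  result₂ = ⟨0 1 2; 1 1 0; 0 2 2⟩
Equal? distinct morphisms ✗

Answer: DOES NOT COMMUTE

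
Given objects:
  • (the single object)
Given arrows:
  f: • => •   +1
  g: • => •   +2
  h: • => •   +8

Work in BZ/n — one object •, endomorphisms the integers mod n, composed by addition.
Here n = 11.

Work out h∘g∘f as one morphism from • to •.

  0 +1≡1 +2≡3 +8≡0  (mod 11)
⟦path⟧: +0

Answer: +0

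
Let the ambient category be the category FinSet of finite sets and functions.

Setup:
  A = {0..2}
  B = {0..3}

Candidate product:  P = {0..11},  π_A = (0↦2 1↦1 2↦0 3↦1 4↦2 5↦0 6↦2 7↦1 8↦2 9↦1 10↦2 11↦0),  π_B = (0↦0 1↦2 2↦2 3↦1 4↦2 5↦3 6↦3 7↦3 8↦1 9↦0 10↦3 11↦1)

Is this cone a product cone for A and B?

|A|·|B| = 3·4 = 12;  |P| = 12
Check the pairing map k ↦ (π_A(k), π_B(k)):
  0 ↦ (2,0)
  1 ↦ (1,2)
  2 ↦ (0,2)
  3 ↦ (1,1)
  4 ↦ (2,2)
  5 ↦ (0,3)
  6 ↦ (2,3)
  7 ↦ (1,3)
  8 ↦ (2,1)
  9 ↦ (1,0)
  10 ↦ (2,3)  ✗ repeats pair of k=6
  11 ↦ (0,1)
distinct pairs in image: 11 / 12 needed
  → (2,3) hit at k=6 and k=10

Answer: NOT A VALID PRODUCT — duplicate pair at indices 6,10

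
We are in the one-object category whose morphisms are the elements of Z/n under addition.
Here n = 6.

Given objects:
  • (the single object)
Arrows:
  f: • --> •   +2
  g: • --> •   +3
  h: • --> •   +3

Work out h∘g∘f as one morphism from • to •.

  0 +2≡2 +3≡5 +3≡2  (mod 6)
composite: +2

Answer: +2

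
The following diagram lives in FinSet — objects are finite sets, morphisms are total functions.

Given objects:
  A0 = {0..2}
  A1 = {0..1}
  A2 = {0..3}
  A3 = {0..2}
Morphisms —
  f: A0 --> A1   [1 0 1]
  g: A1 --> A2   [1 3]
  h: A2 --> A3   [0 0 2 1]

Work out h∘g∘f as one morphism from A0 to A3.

  0 f-->1 g-->3 h-->1
  1 f-->0 g-->1 h-->0
  2 f-->1 g-->3 h-->1
composite: [1 0 1]

Answer: [1 0 1]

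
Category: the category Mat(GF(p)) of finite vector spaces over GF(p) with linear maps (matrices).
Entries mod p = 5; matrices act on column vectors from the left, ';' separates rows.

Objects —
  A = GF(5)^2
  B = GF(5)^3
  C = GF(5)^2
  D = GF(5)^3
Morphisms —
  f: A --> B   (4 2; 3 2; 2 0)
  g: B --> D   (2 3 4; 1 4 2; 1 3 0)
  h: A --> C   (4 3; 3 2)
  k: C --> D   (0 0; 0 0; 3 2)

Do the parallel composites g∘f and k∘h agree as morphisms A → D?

Answer: COMMUTES

Derivation:
Along f;g (path 1):
  e0=⟨1,0⟩ f-->⟨4,3,2⟩ g-->⟨0,0,3⟩
  e1=⟨0,1⟩ f-->⟨2,2,0⟩ g-->⟨0,0,3⟩
  ⟦path⟧₁ = (0 0; 0 0; 3 3)
Along h;k (path 2):
  e0=⟨1,0⟩ h-->⟨4,3⟩ k-->⟨0,0,3⟩
  e1=⟨0,1⟩ h-->⟨3,2⟩ k-->⟨0,0,3⟩
  ⟦path⟧₂ = (0 0; 0 0; 3 3)
Equal? equal; square commutes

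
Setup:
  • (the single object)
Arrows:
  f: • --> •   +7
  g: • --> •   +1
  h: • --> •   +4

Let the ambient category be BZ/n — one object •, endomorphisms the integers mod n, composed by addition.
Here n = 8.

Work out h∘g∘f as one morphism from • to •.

Answer: +4

Trace:
  0 +7≡7 +1≡0 +4≡4  (mod 8)
⟦path⟧: +4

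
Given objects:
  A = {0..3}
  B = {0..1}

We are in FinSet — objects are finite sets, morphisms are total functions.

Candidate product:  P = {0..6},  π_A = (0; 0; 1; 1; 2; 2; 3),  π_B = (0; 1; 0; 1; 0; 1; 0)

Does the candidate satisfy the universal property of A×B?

Answer: NOT A VALID PRODUCT — |P|=7 ≠ |A|·|B|=8

Trace:
|A|·|B| = 4·2 = 8;  |P| = 7
  → cardinalities differ; no bijection possible.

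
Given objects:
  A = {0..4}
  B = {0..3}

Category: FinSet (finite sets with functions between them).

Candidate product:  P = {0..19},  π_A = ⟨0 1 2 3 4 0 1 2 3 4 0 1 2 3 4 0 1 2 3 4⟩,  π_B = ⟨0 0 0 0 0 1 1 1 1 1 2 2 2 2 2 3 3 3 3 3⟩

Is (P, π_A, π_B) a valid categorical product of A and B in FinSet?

|A|·|B| = 5·4 = 20;  |P| = 20
Check the pairing map k ↦ (π_A(k), π_B(k)):
  0 : (0,0)
  1 : (1,0)
  2 : (2,0)
  3 : (3,0)
  4 : (4,0)
  5 : (0,1)
  6 : (1,1)
  7 : (2,1)
  8 : (3,1)
  9 : (4,1)
  10 : (0,2)
  11 : (1,2)
  12 : (2,2)
  13 : (3,2)
  14 : (4,2)
  15 : (0,3)
  16 : (1,3)
  17 : (2,3)
  18 : (3,3)
  19 : (4,3)
distinct pairs in image: 20 / 20 needed
  → bijection onto A×B; projections well-typed.

Answer: VALID PRODUCT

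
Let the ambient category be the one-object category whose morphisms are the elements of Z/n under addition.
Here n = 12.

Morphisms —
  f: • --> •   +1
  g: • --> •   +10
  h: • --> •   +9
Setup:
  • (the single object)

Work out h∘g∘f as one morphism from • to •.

  0 +1≡1 +10≡11 +9≡8  (mod 12)
result: +8

Answer: +8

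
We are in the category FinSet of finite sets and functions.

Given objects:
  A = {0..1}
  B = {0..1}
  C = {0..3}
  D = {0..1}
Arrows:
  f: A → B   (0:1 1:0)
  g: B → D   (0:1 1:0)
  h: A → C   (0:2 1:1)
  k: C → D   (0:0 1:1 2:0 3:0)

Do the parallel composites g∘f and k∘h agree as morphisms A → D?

Answer: COMMUTES

Derivation:
1) trace f;g:
  0 f→1 g→0
  1 f→0 g→1
  composite₁ = (0:0 1:1)
2) trace h;k:
  0 h→2 k→0
  1 h→1 k→1
  composite₂ = (0:0 1:1)
Equal? same morphism ✓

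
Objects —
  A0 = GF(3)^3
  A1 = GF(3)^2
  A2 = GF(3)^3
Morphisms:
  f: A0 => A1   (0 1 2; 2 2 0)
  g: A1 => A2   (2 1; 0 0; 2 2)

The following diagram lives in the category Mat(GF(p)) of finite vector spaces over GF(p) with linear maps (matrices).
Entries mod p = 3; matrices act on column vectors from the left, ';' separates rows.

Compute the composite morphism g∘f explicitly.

Answer: (2 1 1; 0 0 0; 1 0 1)

Derivation:
  e0=⟨1,0,0⟩ f=>⟨0,2⟩ g=>⟨2,0,1⟩
  e1=⟨0,1,0⟩ f=>⟨1,2⟩ g=>⟨1,0,0⟩
  e2=⟨0,0,1⟩ f=>⟨2,0⟩ g=>⟨1,0,1⟩
composite: (2 1 1; 0 0 0; 1 0 1)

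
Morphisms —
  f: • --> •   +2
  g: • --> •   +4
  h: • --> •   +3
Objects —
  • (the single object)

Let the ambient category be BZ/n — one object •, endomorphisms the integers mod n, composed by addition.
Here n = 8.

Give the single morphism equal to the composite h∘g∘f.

Answer: +1

Trace:
  0 +2≡2 +4≡6 +3≡1  (mod 8)
composite: +1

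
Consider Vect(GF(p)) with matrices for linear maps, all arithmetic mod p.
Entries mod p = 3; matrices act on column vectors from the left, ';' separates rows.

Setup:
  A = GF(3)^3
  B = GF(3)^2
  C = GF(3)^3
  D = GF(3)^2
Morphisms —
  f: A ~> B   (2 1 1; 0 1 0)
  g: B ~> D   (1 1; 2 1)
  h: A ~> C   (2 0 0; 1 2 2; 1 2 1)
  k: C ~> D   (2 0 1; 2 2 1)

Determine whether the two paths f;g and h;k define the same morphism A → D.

Path 1 = f;g:
  e0=⟨1,0,0⟩ f~>⟨2,0⟩ g~>⟨2,1⟩
  e1=⟨0,1,0⟩ f~>⟨1,1⟩ g~>⟨2,0⟩
  e2=⟨0,0,1⟩ f~>⟨1,0⟩ g~>⟨1,2⟩
  composite₁ = (2 2 1; 1 0 2)
Path 2 = h;k:
  e0=⟨1,0,0⟩ h~>⟨2,1,1⟩ k~>⟨2,1⟩
  e1=⟨0,1,0⟩ h~>⟨0,2,2⟩ k~>⟨2,0⟩
  e2=⟨0,0,1⟩ h~>⟨0,2,1⟩ k~>⟨1,2⟩
  composite₂ = (2 2 1; 1 0 2)
Equal? YES — commutes

Answer: COMMUTES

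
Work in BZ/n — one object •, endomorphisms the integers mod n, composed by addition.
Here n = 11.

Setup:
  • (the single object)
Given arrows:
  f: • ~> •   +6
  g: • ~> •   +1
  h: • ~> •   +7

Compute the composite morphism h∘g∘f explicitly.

  0 +6≡6 +1≡7 +7≡3  (mod 11)
⟦path⟧: +3

Answer: +3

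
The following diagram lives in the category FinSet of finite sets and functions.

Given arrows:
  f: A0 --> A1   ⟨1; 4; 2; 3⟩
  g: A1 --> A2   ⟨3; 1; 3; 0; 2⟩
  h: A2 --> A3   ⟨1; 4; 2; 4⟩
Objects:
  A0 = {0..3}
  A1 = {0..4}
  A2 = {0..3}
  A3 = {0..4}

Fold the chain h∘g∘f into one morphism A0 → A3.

  0 f-->1 g-->1 h-->4
  1 f-->4 g-->2 h-->2
  2 f-->2 g-->3 h-->4
  3 f-->3 g-->0 h-->1
result: ⟨4; 2; 4; 1⟩

Answer: ⟨4; 2; 4; 1⟩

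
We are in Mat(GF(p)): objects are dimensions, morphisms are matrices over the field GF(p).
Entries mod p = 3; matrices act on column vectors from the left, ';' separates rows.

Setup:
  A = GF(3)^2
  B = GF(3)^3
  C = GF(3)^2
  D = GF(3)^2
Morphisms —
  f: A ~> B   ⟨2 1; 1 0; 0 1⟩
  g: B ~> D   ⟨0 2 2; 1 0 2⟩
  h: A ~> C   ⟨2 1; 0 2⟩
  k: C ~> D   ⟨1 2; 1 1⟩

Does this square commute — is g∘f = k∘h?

Answer: COMMUTES

Work:
Path 1 = f;g:
  e0=(1,0) f~>(2,1,0) g~>(2,2)
  e1=(0,1) f~>(1,0,1) g~>(2,0)
  ⟦path⟧₁ = ⟨2 2; 2 0⟩
Path 2 = h;k:
  e0=(1,0) h~>(2,0) k~>(2,2)
  e1=(0,1) h~>(1,2) k~>(2,0)
  ⟦path⟧₂ = ⟨2 2; 2 0⟩
Equal? same morphism ✓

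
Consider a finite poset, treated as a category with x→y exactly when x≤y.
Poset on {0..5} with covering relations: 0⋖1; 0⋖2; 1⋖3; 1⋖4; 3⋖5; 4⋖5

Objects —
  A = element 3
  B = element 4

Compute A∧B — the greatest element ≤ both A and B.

Answer: A∧B = 1

Work:
{x : x<=A ∧ x<=B} = {0,1}  (A=3, B=4)
  0 <= 1
  1 <= 1
glb = 1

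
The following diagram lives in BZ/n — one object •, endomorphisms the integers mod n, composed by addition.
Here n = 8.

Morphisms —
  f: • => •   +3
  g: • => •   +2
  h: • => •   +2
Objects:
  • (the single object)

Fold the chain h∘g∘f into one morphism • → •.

  0 +3≡3 +2≡5 +2≡7  (mod 8)
composite: +7

Answer: +7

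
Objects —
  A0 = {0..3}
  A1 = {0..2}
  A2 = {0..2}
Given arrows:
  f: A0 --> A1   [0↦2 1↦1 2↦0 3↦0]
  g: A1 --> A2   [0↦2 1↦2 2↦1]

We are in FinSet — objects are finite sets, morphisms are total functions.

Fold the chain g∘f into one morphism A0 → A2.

  0 f-->2 g-->1
  1 f-->1 g-->2
  2 f-->0 g-->2
  3 f-->0 g-->2
composite: [0↦1 1↦2 2↦2 3↦2]

Answer: [0↦1 1↦2 2↦2 3↦2]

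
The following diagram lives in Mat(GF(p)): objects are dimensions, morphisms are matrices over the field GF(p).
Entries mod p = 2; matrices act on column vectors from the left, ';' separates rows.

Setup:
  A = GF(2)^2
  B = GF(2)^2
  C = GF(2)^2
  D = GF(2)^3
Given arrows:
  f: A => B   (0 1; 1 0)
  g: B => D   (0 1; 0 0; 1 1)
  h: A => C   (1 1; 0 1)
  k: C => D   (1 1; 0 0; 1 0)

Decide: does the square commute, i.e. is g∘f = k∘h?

1) trace f;g:
  e0=⟨1,0⟩ f=>⟨0,1⟩ g=>⟨1,0,1⟩
  e1=⟨0,1⟩ f=>⟨1,0⟩ g=>⟨0,0,1⟩
  ⟦path⟧₁ = (1 0; 0 0; 1 1)
2) trace h;k:
  e0=⟨1,0⟩ h=>⟨1,0⟩ k=>⟨1,0,1⟩
  e1=⟨0,1⟩ h=>⟨1,1⟩ k=>⟨0,0,1⟩
  ⟦path⟧₂ = (1 0; 0 0; 1 1)
Equal? same morphism ✓

Answer: COMMUTES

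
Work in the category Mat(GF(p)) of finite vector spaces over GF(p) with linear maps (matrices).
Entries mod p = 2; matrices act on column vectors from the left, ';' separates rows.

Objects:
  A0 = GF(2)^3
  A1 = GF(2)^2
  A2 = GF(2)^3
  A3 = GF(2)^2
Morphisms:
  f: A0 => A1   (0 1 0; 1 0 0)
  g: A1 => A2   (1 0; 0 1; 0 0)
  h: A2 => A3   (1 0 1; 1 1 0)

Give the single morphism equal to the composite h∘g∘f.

Answer: (0 1 0; 1 1 0)

Trace:
  e0=[1,0,0] f=>[0,1] g=>[0,1,0] h=>[0,1]
  e1=[0,1,0] f=>[1,0] g=>[1,0,0] h=>[1,1]
  e2=[0,0,1] f=>[0,0] g=>[0,0,0] h=>[0,0]
result: (0 1 0; 1 1 0)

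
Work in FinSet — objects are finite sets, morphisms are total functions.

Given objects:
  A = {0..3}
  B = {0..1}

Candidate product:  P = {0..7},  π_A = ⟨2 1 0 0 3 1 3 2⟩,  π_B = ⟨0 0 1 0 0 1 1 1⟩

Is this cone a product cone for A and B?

Answer: VALID PRODUCT

Derivation:
|A|·|B| = 4·2 = 8;  |P| = 8
Check the pairing map k ↦ (π_A(k), π_B(k)):
  0 ↦ (2,0)
  1 ↦ (1,0)
  2 ↦ (0,1)
  3 ↦ (0,0)
  4 ↦ (3,0)
  5 ↦ (1,1)
  6 ↦ (3,1)
  7 ↦ (2,1)
distinct pairs in image: 8 / 8 needed
  → bijection onto A×B; projections well-typed.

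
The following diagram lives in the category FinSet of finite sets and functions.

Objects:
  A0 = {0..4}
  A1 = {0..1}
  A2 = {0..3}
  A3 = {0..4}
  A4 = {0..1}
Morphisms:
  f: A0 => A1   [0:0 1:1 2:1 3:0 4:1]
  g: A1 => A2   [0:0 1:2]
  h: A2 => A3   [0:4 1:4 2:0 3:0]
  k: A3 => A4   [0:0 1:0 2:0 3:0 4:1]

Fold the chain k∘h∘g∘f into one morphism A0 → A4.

  0 f=>0 g=>0 h=>4 k=>1
  1 f=>1 g=>2 h=>0 k=>0
  2 f=>1 g=>2 h=>0 k=>0
  3 f=>0 g=>0 h=>4 k=>1
  4 f=>1 g=>2 h=>0 k=>0
result: [0:1 1:0 2:0 3:1 4:0]

Answer: [0:1 1:0 2:0 3:1 4:0]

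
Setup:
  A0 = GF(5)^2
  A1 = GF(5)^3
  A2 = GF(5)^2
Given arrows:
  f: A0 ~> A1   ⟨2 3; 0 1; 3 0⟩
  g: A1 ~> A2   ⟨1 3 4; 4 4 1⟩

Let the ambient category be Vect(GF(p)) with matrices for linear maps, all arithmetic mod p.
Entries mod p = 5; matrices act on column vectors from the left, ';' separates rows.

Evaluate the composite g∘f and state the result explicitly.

Answer: ⟨4 1; 1 1⟩

Trace:
  e0=[1,0] f~>[2,0,3] g~>[4,1]
  e1=[0,1] f~>[3,1,0] g~>[1,1]
result: ⟨4 1; 1 1⟩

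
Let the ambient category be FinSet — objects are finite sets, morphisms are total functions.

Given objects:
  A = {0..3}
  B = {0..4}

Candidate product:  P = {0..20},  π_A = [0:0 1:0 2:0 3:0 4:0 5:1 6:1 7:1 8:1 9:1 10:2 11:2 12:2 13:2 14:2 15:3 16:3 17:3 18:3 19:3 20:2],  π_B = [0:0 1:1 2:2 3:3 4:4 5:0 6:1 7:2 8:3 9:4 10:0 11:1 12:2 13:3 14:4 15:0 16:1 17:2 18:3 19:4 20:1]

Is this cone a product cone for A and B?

|A|·|B| = 4·5 = 20;  |P| = 21
  → cardinalities differ; no bijection possible.

Answer: NOT A VALID PRODUCT — |P|=21 ≠ |A|·|B|=20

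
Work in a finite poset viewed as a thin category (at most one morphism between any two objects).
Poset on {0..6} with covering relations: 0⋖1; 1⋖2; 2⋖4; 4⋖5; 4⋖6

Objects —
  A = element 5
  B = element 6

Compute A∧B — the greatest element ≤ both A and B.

Answer: A∧B = 4

Work:
Lower bounds of A=5 and B=6: {0,1,2,4}
  0 ⊑ 4
  1 ⊑ 4
  2 ⊑ 4
  4 ⊑ 4
glb = 4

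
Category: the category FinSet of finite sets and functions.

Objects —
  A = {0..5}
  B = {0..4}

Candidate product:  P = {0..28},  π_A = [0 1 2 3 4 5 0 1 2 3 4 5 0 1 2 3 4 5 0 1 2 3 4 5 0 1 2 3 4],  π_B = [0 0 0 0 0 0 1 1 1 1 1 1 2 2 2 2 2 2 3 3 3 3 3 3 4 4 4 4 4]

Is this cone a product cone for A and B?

|A|·|B| = 6·5 = 30;  |P| = 29
  → cardinalities differ; no bijection possible.

Answer: NOT A VALID PRODUCT — |P|=29 ≠ |A|·|B|=30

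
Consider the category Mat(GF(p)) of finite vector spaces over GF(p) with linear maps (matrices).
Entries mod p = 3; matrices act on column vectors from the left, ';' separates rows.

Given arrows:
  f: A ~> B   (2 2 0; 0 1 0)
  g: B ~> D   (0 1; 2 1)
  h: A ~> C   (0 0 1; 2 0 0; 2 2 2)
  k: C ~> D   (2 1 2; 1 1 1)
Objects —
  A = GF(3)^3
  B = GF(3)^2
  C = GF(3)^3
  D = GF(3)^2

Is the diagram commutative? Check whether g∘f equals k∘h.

1) trace f;g:
  e0=[1,0,0] f~>[2,0] g~>[0,1]
  e1=[0,1,0] f~>[2,1] g~>[1,2]
  e2=[0,0,1] f~>[0,0] g~>[0,0]
  result₁ = (0 1 0; 1 2 0)
2) trace h;k:
  e0=[1,0,0] h~>[0,2,2] k~>[0,1]
  e1=[0,1,0] h~>[0,0,2] k~>[1,2]
  e2=[0,0,1] h~>[1,0,2] k~>[0,0]
  result₂ = (0 1 0; 1 2 0)
Equal? equal; square commutes

Answer: COMMUTES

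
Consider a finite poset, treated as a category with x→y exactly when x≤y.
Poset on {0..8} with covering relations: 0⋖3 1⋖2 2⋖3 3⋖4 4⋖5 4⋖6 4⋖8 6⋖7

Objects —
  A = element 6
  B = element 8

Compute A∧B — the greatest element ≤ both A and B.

Answer: A∧B = 4

Work:
{x : x<=A ∧ x<=B} = {0,1,2,3,4}  (A=6, B=8)
  0 <= 4
  1 <= 4
  2 <= 4
  3 <= 4
  4 <= 4
glb = 4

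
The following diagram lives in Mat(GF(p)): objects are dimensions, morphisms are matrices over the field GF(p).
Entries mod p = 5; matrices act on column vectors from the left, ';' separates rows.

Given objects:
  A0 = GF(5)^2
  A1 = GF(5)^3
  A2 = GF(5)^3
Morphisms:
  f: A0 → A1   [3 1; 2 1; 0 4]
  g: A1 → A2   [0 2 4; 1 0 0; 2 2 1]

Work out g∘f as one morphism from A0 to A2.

Answer: [4 3; 3 1; 0 3]

Work:
  e0=[1,0] f→[3,2,0] g→[4,3,0]
  e1=[0,1] f→[1,1,4] g→[3,1,3]
result: [4 3; 3 1; 0 3]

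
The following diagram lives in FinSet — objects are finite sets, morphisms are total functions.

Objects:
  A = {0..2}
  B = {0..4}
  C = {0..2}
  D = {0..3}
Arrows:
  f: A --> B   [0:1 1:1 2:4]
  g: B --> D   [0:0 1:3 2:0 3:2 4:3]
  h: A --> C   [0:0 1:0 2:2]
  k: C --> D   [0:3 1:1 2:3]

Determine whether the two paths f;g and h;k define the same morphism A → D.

Path 1 = f;g:
  0 f-->1 g-->3
  1 f-->1 g-->3
  2 f-->4 g-->3
  ⟦path⟧₁ = [0:3 1:3 2:3]
Path 2 = h;k:
  0 h-->0 k-->3
  1 h-->0 k-->3
  2 h-->2 k-->3
  ⟦path⟧₂ = [0:3 1:3 2:3]
Equal? same morphism ✓

Answer: COMMUTES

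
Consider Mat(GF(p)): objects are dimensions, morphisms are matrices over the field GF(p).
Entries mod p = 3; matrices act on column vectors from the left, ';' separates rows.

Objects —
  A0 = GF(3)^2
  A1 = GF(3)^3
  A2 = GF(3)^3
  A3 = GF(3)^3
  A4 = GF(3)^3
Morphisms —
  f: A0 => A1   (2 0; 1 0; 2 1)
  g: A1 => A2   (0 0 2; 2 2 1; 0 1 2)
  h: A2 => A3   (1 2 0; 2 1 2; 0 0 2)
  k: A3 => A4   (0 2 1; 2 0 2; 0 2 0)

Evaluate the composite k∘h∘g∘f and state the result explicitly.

  e0=⟨1,0⟩ f=>⟨2,1,2⟩ g=>⟨1,2,2⟩ h=>⟨2,2,1⟩ k=>⟨2,0,1⟩
  e1=⟨0,1⟩ f=>⟨0,0,1⟩ g=>⟨2,1,2⟩ h=>⟨1,0,1⟩ k=>⟨1,1,0⟩
⟦path⟧: (2 1; 0 1; 1 0)

Answer: (2 1; 0 1; 1 0)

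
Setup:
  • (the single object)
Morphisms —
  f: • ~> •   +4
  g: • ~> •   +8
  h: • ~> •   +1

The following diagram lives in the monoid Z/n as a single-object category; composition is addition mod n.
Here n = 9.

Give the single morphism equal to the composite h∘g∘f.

  0 +4≡4 +8≡3 +1≡4  (mod 9)
composite: +4

Answer: +4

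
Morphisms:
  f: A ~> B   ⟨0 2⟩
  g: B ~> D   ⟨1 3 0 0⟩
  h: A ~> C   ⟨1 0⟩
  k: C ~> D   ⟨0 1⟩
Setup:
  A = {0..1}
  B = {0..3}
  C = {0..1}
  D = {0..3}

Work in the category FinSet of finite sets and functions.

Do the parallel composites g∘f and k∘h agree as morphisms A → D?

Answer: COMMUTES

Work:
Along f;g (path 1):
  0 f~>0 g~>1
  1 f~>2 g~>0
  ⟦path⟧₁ = ⟨1 0⟩
Along h;k (path 2):
  0 h~>1 k~>1
  1 h~>0 k~>0
  ⟦path⟧₂ = ⟨1 0⟩
Equal? equal; square commutes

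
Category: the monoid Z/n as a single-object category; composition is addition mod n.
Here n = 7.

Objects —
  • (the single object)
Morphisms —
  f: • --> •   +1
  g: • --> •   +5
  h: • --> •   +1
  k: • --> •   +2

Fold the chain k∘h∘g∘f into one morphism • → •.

Answer: +2

Work:
  0 +1≡1 +5≡6 +1≡0 +2≡2  (mod 7)
composite: +2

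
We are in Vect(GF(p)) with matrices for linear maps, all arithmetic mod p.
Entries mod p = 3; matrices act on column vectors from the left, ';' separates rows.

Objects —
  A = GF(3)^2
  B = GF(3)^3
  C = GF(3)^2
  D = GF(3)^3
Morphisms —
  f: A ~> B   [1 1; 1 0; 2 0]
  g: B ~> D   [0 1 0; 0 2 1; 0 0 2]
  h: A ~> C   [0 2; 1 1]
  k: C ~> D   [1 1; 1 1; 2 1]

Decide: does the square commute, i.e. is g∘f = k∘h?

1) trace f;g:
  e0=⟨1,0⟩ f~>⟨1,1,2⟩ g~>⟨1,1,1⟩
  e1=⟨0,1⟩ f~>⟨1,0,0⟩ g~>⟨0,0,0⟩
  composite₁ = [1 0; 1 0; 1 0]
2) trace h;k:
  e0=⟨1,0⟩ h~>⟨0,1⟩ k~>⟨1,1,1⟩
  e1=⟨0,1⟩ h~>⟨2,1⟩ k~>⟨0,0,2⟩
  composite₂ = [1 0; 1 0; 1 2]
Equal? NO — does not commute

Answer: DOES NOT COMMUTE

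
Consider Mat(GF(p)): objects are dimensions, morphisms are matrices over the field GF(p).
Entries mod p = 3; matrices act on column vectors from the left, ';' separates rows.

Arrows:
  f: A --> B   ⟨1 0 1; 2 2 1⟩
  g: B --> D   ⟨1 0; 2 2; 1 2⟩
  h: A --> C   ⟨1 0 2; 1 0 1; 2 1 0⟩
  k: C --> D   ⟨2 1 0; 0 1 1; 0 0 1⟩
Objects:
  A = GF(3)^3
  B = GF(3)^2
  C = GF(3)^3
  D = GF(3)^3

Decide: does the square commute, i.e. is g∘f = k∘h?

1) trace f;g:
  e0=(1,0,0) f-->(1,2) g-->(1,0,2)
  e1=(0,1,0) f-->(0,2) g-->(0,1,1)
  e2=(0,0,1) f-->(1,1) g-->(1,1,0)
  composite₁ = ⟨1 0 1; 0 1 1; 2 1 0⟩
2) trace h;k:
  e0=(1,0,0) h-->(1,1,2) k-->(0,0,2)
  e1=(0,1,0) h-->(0,0,1) k-->(0,1,1)
  e2=(0,0,1) h-->(2,1,0) k-->(2,1,0)
  composite₂ = ⟨0 0 2; 0 1 1; 2 1 0⟩
Equal? NO — does not commute

Answer: DOES NOT COMMUTE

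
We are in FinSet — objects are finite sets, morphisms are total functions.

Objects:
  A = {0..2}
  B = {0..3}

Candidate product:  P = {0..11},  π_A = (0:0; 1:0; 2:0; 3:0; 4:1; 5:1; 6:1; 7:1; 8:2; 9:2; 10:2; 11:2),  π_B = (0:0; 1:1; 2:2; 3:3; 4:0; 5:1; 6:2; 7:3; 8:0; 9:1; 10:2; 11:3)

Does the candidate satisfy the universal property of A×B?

Answer: VALID PRODUCT

Derivation:
|A|·|B| = 3·4 = 12;  |P| = 12
Check the pairing map k ↦ (π_A(k), π_B(k)):
  0 : (0,0)
  1 : (0,1)
  2 : (0,2)
  3 : (0,3)
  4 : (1,0)
  5 : (1,1)
  6 : (1,2)
  7 : (1,3)
  8 : (2,0)
  9 : (2,1)
  10 : (2,2)
  11 : (2,3)
distinct pairs in image: 12 / 12 needed
  → bijection onto A×B; projections well-typed.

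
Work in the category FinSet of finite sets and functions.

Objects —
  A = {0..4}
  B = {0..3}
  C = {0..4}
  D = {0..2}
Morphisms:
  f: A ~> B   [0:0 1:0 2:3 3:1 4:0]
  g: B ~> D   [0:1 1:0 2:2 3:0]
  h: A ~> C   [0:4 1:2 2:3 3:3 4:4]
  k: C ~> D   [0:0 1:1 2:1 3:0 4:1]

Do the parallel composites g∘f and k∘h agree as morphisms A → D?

Answer: COMMUTES

Trace:
Path 1 = f;g:
  0 f~>0 g~>1
  1 f~>0 g~>1
  2 f~>3 g~>0
  3 f~>1 g~>0
  4 f~>0 g~>1
  ⟦path⟧₁ = [0:1 1:1 2:0 3:0 4:1]
Path 2 = h;k:
  0 h~>4 k~>1
  1 h~>2 k~>1
  2 h~>3 k~>0
  3 h~>3 k~>0
  4 h~>4 k~>1
  ⟦path⟧₂ = [0:1 1:1 2:0 3:0 4:1]
Equal? YES — commutes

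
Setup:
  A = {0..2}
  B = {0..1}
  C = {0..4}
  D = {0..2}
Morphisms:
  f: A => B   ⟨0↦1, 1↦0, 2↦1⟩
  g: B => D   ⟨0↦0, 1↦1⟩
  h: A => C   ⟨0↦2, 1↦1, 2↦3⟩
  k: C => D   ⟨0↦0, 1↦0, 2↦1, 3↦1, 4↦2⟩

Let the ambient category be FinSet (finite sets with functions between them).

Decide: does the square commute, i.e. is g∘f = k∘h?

Along f;g (path 1):
  0 f=>1 g=>1
  1 f=>0 g=>0
  2 f=>1 g=>1
  result₁ = ⟨0↦1, 1↦0, 2↦1⟩
Along h;k (path 2):
  0 h=>2 k=>1
  1 h=>1 k=>0
  2 h=>3 k=>1
  result₂ = ⟨0↦1, 1↦0, 2↦1⟩
Equal? YES — commutes

Answer: COMMUTES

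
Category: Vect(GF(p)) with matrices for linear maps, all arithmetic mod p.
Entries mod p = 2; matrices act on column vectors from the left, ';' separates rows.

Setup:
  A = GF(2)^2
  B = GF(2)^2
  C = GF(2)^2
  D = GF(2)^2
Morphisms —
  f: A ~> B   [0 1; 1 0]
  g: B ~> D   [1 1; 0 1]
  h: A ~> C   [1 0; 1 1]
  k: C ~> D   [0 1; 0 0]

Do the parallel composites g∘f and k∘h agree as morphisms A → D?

1) trace f;g:
  e0=(1,0) f~>(0,1) g~>(1,1)
  e1=(0,1) f~>(1,0) g~>(1,0)
  result₁ = [1 1; 1 0]
2) trace h;k:
  e0=(1,0) h~>(1,1) k~>(1,0)
  e1=(0,1) h~>(0,1) k~>(1,0)
  result₂ = [1 1; 0 0]
Equal? distinct morphisms ✗

Answer: DOES NOT COMMUTE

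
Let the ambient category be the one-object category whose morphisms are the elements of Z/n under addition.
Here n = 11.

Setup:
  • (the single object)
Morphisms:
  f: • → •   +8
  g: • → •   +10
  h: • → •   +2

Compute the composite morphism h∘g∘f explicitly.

  0 +8≡8 +10≡7 +2≡9  (mod 11)
⟦path⟧: +9

Answer: +9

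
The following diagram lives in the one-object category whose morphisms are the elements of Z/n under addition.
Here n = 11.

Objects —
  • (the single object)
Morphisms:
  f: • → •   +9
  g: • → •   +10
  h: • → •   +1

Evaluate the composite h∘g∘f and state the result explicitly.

  0 +9≡9 +10≡8 +1≡9  (mod 11)
composite: +9

Answer: +9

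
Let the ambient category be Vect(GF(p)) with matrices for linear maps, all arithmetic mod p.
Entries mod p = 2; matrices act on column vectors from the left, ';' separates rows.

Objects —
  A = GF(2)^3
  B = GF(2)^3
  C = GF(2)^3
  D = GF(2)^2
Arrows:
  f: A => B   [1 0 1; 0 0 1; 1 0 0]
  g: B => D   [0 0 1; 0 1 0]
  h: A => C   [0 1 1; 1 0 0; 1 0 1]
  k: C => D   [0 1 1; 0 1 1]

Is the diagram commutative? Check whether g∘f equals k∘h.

Answer: DOES NOT COMMUTE

Trace:
1) trace f;g:
  e0=⟨1,0,0⟩ f=>⟨1,0,1⟩ g=>⟨1,0⟩
  e1=⟨0,1,0⟩ f=>⟨0,0,0⟩ g=>⟨0,0⟩
  e2=⟨0,0,1⟩ f=>⟨1,1,0⟩ g=>⟨0,1⟩
  result₁ = [1 0 0; 0 0 1]
2) trace h;k:
  e0=⟨1,0,0⟩ h=>⟨0,1,1⟩ k=>⟨0,0⟩
  e1=⟨0,1,0⟩ h=>⟨1,0,0⟩ k=>⟨0,0⟩
  e2=⟨0,0,1⟩ h=>⟨1,0,1⟩ k=>⟨1,1⟩
  result₂ = [0 0 1; 0 0 1]
Equal? distinct morphisms ✗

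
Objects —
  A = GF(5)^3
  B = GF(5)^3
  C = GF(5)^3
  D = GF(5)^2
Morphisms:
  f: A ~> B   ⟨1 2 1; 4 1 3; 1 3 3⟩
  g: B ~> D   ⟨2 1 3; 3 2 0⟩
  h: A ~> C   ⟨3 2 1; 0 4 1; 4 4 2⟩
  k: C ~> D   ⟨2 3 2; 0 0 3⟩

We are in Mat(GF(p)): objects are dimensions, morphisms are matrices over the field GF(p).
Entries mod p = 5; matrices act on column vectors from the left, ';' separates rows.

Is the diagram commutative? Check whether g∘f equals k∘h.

1) trace f;g:
  e0=[1,0,0] f~>[1,4,1] g~>[4,1]
  e1=[0,1,0] f~>[2,1,3] g~>[4,3]
  e2=[0,0,1] f~>[1,3,3] g~>[4,4]
  ⟦path⟧₁ = ⟨4 4 4; 1 3 4⟩
2) trace h;k:
  e0=[1,0,0] h~>[3,0,4] k~>[4,2]
  e1=[0,1,0] h~>[2,4,4] k~>[4,2]
  e2=[0,0,1] h~>[1,1,2] k~>[4,1]
  ⟦path⟧₂ = ⟨4 4 4; 2 2 1⟩
Equal? NO — does not commute

Answer: DOES NOT COMMUTE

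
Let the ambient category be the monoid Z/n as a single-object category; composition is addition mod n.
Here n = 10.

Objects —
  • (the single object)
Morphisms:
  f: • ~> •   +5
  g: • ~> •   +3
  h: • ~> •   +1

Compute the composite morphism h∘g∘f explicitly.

Answer: +9

Trace:
  0 +5≡5 +3≡8 +1≡9  (mod 10)
⟦path⟧: +9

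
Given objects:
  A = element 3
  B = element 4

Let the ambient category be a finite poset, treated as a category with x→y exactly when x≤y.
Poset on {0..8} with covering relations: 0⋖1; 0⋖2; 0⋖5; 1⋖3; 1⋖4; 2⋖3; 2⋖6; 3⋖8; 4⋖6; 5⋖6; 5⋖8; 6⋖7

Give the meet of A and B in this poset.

Answer: A∧B = 1

Work:
Lower bounds of A=3 and B=4: {0,1}
  0 <= 1
  1 <= 1
glb = 1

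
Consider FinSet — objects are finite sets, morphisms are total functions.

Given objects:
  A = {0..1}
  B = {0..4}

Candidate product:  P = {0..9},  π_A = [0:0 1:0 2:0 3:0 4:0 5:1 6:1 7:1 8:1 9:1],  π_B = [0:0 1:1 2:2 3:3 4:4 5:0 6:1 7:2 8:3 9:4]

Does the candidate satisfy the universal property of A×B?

|A|·|B| = 2·5 = 10;  |P| = 10
Check the pairing map k ↦ (π_A(k), π_B(k)):
  0 : (0,0)
  1 : (0,1)
  2 : (0,2)
  3 : (0,3)
  4 : (0,4)
  5 : (1,0)
  6 : (1,1)
  7 : (1,2)
  8 : (1,3)
  9 : (1,4)
distinct pairs in image: 10 / 10 needed
  → bijection onto A×B; projections well-typed.

Answer: VALID PRODUCT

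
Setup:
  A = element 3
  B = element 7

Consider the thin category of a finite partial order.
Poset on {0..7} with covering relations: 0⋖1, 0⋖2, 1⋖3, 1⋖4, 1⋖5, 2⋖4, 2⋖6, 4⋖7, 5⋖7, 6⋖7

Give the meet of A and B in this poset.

Answer: A∧B = 1

Trace:
{x : x≤A ∧ x≤B} = {0,1}  (A=3, B=7)
  0 ≤ 1
  1 ≤ 1
glb = 1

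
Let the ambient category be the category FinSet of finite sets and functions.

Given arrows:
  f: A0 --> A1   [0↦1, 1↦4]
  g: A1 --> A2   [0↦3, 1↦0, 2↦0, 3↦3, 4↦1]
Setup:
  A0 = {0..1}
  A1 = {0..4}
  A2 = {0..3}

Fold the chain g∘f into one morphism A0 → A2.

  0 f-->1 g-->0
  1 f-->4 g-->1
result: [0↦0, 1↦1]

Answer: [0↦0, 1↦1]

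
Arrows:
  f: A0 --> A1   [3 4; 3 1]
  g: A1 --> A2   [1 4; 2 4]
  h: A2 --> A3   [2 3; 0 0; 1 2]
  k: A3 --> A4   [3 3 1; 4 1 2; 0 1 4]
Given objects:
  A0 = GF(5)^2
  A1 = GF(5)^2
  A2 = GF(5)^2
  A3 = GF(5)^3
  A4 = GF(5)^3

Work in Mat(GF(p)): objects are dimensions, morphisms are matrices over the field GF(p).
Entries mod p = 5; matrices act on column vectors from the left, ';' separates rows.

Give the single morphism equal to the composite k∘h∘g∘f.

Answer: [3 3; 3 2; 4 3]

Work:
  e0=[1,0] f-->[3,3] g-->[0,3] h-->[4,0,1] k-->[3,3,4]
  e1=[0,1] f-->[4,1] g-->[3,2] h-->[2,0,2] k-->[3,2,3]
result: [3 3; 3 2; 4 3]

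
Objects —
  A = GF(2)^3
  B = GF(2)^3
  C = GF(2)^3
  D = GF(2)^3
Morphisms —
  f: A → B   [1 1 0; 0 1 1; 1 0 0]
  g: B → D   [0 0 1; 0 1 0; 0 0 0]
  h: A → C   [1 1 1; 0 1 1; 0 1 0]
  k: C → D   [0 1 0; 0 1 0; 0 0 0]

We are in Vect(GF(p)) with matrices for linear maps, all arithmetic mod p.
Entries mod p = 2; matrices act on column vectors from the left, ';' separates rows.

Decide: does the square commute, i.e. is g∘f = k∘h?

Answer: DOES NOT COMMUTE

Derivation:
Along f;g (path 1):
  e0=[1,0,0] f→[1,0,1] g→[1,0,0]
  e1=[0,1,0] f→[1,1,0] g→[0,1,0]
  e2=[0,0,1] f→[0,1,0] g→[0,1,0]
  result₁ = [1 0 0; 0 1 1; 0 0 0]
Along h;k (path 2):
  e0=[1,0,0] h→[1,0,0] k→[0,0,0]
  e1=[0,1,0] h→[1,1,1] k→[1,1,0]
  e2=[0,0,1] h→[1,1,0] k→[1,1,0]
  result₂ = [0 1 1; 0 1 1; 0 0 0]
Equal? NO — does not commute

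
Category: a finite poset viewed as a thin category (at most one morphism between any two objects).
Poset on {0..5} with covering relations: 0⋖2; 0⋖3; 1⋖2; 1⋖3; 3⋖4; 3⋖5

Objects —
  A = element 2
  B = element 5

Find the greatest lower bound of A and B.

Common predecessors of 2,5: {0,1}
  maximal lower bounds 0 and 1 are incomparable: neither 0≤1 nor 1≤0
→ no greatest lower bound exists

Answer: NO MEET EXISTS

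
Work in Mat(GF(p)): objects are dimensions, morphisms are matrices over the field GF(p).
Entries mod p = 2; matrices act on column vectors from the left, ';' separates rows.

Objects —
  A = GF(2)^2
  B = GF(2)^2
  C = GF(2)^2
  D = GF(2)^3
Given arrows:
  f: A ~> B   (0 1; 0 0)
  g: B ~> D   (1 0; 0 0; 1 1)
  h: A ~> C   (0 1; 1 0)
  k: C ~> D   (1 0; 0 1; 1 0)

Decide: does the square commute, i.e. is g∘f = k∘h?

1) trace f;g:
  e0=[1,0] f~>[0,0] g~>[0,0,0]
  e1=[0,1] f~>[1,0] g~>[1,0,1]
  result₁ = (0 1; 0 0; 0 1)
2) trace h;k:
  e0=[1,0] h~>[0,1] k~>[0,1,0]
  e1=[0,1] h~>[1,0] k~>[1,0,1]
  result₂ = (0 1; 1 0; 0 1)
Equal? distinct morphisms ✗

Answer: DOES NOT COMMUTE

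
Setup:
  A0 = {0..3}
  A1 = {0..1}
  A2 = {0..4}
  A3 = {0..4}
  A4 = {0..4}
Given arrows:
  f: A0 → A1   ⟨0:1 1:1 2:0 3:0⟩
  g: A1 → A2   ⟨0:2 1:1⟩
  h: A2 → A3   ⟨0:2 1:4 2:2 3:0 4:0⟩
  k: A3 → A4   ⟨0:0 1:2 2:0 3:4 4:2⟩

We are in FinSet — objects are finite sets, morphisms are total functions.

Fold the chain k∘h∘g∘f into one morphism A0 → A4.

  0 f→1 g→1 h→4 k→2
  1 f→1 g→1 h→4 k→2
  2 f→0 g→2 h→2 k→0
  3 f→0 g→2 h→2 k→0
result: ⟨0:2 1:2 2:0 3:0⟩

Answer: ⟨0:2 1:2 2:0 3:0⟩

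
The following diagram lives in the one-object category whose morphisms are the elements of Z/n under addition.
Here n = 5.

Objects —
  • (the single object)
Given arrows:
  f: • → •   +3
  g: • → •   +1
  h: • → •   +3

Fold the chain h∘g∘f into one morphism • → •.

Answer: +2

Work:
  0 +3≡3 +1≡4 +3≡2  (mod 5)
composite: +2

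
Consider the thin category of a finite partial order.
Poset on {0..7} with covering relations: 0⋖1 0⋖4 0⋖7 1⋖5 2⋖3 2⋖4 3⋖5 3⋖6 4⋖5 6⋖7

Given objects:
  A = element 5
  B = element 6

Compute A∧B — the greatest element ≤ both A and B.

Answer: A∧B = 3

Derivation:
{x : x⊑A ∧ x⊑B} = {2,3}  (A=5, B=6)
  2 ⊑ 3
  3 ⊑ 3
glb = 3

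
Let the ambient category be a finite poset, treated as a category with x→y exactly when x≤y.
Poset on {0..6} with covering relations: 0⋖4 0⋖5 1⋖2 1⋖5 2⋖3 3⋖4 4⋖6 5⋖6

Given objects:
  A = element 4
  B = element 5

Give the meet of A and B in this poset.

Answer: NO MEET EXISTS

Derivation:
Lower bounds of A=4 and B=5: {0,1}
  maximal lower bounds 0 and 1 are incomparable: neither 0≤1 nor 1≤0
→ no greatest lower bound exists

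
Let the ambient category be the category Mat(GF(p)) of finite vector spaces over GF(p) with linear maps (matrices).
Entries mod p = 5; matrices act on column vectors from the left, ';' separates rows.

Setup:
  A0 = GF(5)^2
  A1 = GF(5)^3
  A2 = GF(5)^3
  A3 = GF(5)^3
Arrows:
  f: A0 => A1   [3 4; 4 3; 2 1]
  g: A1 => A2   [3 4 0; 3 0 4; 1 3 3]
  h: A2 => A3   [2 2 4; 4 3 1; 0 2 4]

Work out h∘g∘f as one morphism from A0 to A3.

Answer: [3 4; 2 0; 3 1]

Work:
  e0=[1,0] f=>[3,4,2] g=>[0,2,1] h=>[3,2,3]
  e1=[0,1] f=>[4,3,1] g=>[4,1,1] h=>[4,0,1]
⟦path⟧: [3 4; 2 0; 3 1]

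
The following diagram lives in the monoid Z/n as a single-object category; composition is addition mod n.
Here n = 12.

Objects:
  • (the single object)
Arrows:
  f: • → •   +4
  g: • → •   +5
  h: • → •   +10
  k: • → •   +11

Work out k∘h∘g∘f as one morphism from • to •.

  0 +4≡4 +5≡9 +10≡7 +11≡6  (mod 12)
⟦path⟧: +6

Answer: +6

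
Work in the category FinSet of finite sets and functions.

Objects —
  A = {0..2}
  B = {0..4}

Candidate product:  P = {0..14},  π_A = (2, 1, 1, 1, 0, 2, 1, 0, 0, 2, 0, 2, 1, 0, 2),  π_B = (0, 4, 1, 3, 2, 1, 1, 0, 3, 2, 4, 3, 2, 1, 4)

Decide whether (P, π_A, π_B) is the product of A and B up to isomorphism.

Answer: NOT A VALID PRODUCT — duplicate pair at indices 6,2

Trace:
|A|·|B| = 3·5 = 15;  |P| = 15
Check the pairing map k ↦ (π_A(k), π_B(k)):
  0 ↦ (2,0)
  1 ↦ (1,4)
  2 ↦ (1,1)
  3 ↦ (1,3)
  4 ↦ (0,2)
  5 ↦ (2,1)
  6 ↦ (1,1)  ✗ repeats pair of k=2
  7 ↦ (0,0)
  8 ↦ (0,3)
  9 ↦ (2,2)
  10 ↦ (0,4)
  11 ↦ (2,3)
  12 ↦ (1,2)
  13 ↦ (0,1)
  14 ↦ (2,4)
distinct pairs in image: 14 / 15 needed
  → (1,1) hit at k=2 and k=6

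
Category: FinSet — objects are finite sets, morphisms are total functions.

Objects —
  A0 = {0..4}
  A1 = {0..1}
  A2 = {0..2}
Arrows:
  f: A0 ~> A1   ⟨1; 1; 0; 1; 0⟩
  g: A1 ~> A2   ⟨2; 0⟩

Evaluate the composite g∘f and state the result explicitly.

Answer: ⟨0; 0; 2; 0; 2⟩

Derivation:
  0 f~>1 g~>0
  1 f~>1 g~>0
  2 f~>0 g~>2
  3 f~>1 g~>0
  4 f~>0 g~>2
⟦path⟧: ⟨0; 0; 2; 0; 2⟩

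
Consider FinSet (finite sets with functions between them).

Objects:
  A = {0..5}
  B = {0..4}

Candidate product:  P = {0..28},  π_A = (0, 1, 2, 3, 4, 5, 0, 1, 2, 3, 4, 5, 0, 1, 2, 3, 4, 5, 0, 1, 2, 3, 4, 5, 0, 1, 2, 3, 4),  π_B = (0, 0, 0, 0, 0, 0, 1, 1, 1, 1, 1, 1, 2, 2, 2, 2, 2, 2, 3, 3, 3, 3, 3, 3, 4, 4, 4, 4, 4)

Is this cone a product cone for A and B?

Answer: NOT A VALID PRODUCT — |P|=29 ≠ |A|·|B|=30

Trace:
|A|·|B| = 6·5 = 30;  |P| = 29
  → cardinalities differ; no bijection possible.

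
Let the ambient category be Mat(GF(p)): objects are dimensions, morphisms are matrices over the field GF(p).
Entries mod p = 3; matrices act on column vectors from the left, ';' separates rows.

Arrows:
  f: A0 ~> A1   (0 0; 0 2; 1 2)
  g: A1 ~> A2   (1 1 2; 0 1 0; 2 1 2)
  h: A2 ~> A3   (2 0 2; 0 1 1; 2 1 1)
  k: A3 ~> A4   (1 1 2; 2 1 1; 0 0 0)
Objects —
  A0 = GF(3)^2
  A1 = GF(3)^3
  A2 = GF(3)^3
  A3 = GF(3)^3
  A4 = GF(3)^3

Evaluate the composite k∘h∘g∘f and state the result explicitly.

  e0=⟨1,0⟩ f~>⟨0,0,1⟩ g~>⟨2,0,2⟩ h~>⟨2,2,0⟩ k~>⟨1,0,0⟩
  e1=⟨0,1⟩ f~>⟨0,2,2⟩ g~>⟨0,2,0⟩ h~>⟨0,2,2⟩ k~>⟨0,1,0⟩
composite: (1 0; 0 1; 0 0)

Answer: (1 0; 0 1; 0 0)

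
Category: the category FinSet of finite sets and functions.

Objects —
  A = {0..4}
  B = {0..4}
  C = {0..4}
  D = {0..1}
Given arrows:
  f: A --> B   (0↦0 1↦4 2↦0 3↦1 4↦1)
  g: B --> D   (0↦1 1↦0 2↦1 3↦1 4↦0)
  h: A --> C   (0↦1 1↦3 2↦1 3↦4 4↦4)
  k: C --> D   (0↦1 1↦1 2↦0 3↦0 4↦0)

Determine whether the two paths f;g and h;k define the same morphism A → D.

Answer: COMMUTES

Derivation:
Along f;g (path 1):
  0 f-->0 g-->1
  1 f-->4 g-->0
  2 f-->0 g-->1
  3 f-->1 g-->0
  4 f-->1 g-->0
  ⟦path⟧₁ = (0↦1 1↦0 2↦1 3↦0 4↦0)
Along h;k (path 2):
  0 h-->1 k-->1
  1 h-->3 k-->0
  2 h-->1 k-->1
  3 h-->4 k-->0
  4 h-->4 k-->0
  ⟦path⟧₂ = (0↦1 1↦0 2↦1 3↦0 4↦0)
Equal? equal; square commutes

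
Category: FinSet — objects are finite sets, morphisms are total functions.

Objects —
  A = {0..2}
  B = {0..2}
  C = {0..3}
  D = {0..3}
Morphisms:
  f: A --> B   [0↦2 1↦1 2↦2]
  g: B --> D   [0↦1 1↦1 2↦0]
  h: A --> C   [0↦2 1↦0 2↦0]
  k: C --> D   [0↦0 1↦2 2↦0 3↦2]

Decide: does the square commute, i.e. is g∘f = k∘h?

Answer: DOES NOT COMMUTE

Work:
1) trace f;g:
  0 f-->2 g-->0
  1 f-->1 g-->1
  2 f-->2 g-->0
  ⟦path⟧₁ = [0↦0 1↦1 2↦0]
2) trace h;k:
  0 h-->2 k-->0
  1 h-->0 k-->0
  2 h-->0 k-->0
  ⟦path⟧₂ = [0↦0 1↦0 2↦0]
Equal? distinct morphisms ✗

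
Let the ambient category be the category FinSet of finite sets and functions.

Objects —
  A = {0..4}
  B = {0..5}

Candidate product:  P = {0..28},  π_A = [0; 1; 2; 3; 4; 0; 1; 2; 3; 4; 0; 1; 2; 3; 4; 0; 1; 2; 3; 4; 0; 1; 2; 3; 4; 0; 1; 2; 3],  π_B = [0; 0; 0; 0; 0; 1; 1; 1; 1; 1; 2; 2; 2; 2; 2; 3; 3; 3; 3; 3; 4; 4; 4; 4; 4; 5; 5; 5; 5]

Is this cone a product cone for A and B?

|A|·|B| = 5·6 = 30;  |P| = 29
  → cardinalities differ; no bijection possible.

Answer: NOT A VALID PRODUCT — |P|=29 ≠ |A|·|B|=30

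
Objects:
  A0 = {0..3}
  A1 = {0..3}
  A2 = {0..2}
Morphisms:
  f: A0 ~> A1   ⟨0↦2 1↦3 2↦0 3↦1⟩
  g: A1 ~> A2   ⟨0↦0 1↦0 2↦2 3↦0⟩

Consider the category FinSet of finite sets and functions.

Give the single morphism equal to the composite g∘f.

  0 f~>2 g~>2
  1 f~>3 g~>0
  2 f~>0 g~>0
  3 f~>1 g~>0
⟦path⟧: ⟨0↦2 1↦0 2↦0 3↦0⟩

Answer: ⟨0↦2 1↦0 2↦0 3↦0⟩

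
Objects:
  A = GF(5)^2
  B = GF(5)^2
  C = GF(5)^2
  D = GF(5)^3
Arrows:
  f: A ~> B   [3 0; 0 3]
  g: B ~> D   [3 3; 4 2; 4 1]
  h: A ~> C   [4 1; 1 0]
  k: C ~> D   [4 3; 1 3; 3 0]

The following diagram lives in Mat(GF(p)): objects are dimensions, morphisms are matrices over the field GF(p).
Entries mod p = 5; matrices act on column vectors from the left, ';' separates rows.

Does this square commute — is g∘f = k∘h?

1) trace f;g:
  e0=[1,0] f~>[3,0] g~>[4,2,2]
  e1=[0,1] f~>[0,3] g~>[4,1,3]
  composite₁ = [4 4; 2 1; 2 3]
2) trace h;k:
  e0=[1,0] h~>[4,1] k~>[4,2,2]
  e1=[0,1] h~>[1,0] k~>[4,1,3]
  composite₂ = [4 4; 2 1; 2 3]
Equal? equal; square commutes

Answer: COMMUTES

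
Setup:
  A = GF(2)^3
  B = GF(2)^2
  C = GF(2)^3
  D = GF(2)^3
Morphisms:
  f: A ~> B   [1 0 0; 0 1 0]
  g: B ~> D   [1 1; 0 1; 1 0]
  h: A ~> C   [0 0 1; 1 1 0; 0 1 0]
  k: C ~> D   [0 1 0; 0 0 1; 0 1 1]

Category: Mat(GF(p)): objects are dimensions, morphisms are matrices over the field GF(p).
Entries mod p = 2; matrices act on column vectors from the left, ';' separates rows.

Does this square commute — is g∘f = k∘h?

Answer: COMMUTES

Work:
1) trace f;g:
  e0=⟨1,0,0⟩ f~>⟨1,0⟩ g~>⟨1,0,1⟩
  e1=⟨0,1,0⟩ f~>⟨0,1⟩ g~>⟨1,1,0⟩
  e2=⟨0,0,1⟩ f~>⟨0,0⟩ g~>⟨0,0,0⟩
  ⟦path⟧₁ = [1 1 0; 0 1 0; 1 0 0]
2) trace h;k:
  e0=⟨1,0,0⟩ h~>⟨0,1,0⟩ k~>⟨1,0,1⟩
  e1=⟨0,1,0⟩ h~>⟨0,1,1⟩ k~>⟨1,1,0⟩
  e2=⟨0,0,1⟩ h~>⟨1,0,0⟩ k~>⟨0,0,0⟩
  ⟦path⟧₂ = [1 1 0; 0 1 0; 1 0 0]
Equal? same morphism ✓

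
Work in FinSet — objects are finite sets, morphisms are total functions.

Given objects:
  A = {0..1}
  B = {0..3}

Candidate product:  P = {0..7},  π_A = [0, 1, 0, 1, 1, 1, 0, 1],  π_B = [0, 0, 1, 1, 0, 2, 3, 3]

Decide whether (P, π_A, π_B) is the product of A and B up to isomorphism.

|A|·|B| = 2·4 = 8;  |P| = 8
Check the pairing map k ↦ (π_A(k), π_B(k)):
  0 : (0,0)
  1 : (1,0)
  2 : (0,1)
  3 : (1,1)
  4 : (1,0)  ✗ repeats pair of k=1
  5 : (1,2)
  6 : (0,3)
  7 : (1,3)
distinct pairs in image: 7 / 8 needed
  → (1,0) hit at k=1 and k=4

Answer: NOT A VALID PRODUCT — duplicate pair at indices 1,4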